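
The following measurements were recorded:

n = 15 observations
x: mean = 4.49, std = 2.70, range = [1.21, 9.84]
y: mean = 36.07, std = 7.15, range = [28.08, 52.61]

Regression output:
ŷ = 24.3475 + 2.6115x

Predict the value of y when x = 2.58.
ŷ = 31.0852

x = 2.58 lies inside the observed range [1.21, 9.84], so the fitted equation applies directly:

ŷ = 24.3475 + 2.6115 × 2.58
ŷ = 24.3475 + 6.7377
ŷ = 31.0852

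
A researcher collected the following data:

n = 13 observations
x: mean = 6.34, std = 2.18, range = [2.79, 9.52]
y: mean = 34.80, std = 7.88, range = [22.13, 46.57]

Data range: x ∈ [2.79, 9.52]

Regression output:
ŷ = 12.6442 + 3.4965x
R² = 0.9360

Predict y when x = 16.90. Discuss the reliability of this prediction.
The equation gives ŷ = 71.7351; however x = 16.90 is 7.38 units above the observed range, so this extrapolated value should not be trusted.

Prediction calculation:
ŷ = 12.6442 + 3.4965 × 16.90
ŷ = 71.7351

Reliability:
- Data range: x ∈ [2.79, 9.52]
- Prediction point: x = 16.90 is 7.38 units above the observed range → this is EXTRAPOLATION, not interpolation

Why that matters here:
- Real relationships often flatten, saturate, or turn nonlinear at extremes
- The linear relationship may not hold outside the observed range
- R² describes fit only over the sampled x values; it says nothing about behaviour beyond them

Report the number if required, but flag clearly that it is an extrapolation.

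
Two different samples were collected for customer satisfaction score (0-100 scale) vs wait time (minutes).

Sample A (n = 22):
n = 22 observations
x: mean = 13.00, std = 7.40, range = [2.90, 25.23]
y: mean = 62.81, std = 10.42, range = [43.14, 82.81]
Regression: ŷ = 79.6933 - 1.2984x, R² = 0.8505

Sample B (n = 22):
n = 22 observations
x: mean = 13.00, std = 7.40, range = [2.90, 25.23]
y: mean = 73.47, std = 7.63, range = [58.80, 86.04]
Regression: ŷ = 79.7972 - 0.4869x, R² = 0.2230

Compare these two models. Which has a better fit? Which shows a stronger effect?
Model A has the better fit (R² = 0.8505 vs 0.2230). Model A shows the stronger effect (|β₁| = 1.2984 vs 0.4869).

Model Comparison:

Goodness of fit (R²):
- Model A: R² = 0.8505 → 85.05% of variance in satisfaction score explained
- Model B: R² = 0.2230 → 22.30% of variance in satisfaction score explained
- 0.8505 > 0.2230 → Model A has the better fit

Which has the larger per-minute effect? (|β₁|)
- Model A: β₁ = -1.2984 → predicted satisfaction score falls 1.2984 points per additional minute of wait time
- Model B: β₁ = -0.4869 → predicted satisfaction score falls 0.4869 points per additional minute of wait time
- |-1.2984| > |-0.4869| → Model A shows the stronger marginal effect

Notes:
- R² measures how tightly points cluster around the line; β₁ measures how steep the line is — they answer different questions.
- A better fit (higher R²) doesn't necessarily mean a more important relationship.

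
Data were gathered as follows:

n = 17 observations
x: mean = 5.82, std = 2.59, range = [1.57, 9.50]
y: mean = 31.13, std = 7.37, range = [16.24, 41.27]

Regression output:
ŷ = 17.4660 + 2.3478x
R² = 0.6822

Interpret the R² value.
About 68.22% of the variability in y is accounted for by the regression on x (R² = 0.6822) — a moderate linear fit.

R² = 1 − SS_res/SS_tot compares the residual scatter to the total scatter of y about its mean.

Here R² = 0.6822:
- Explained: 68.22% of the variation in y
- Unexplained (residual): 100% − 68.22% = 31.78%
- Rule of thumb (below 0.3 weak; 0.3 to below 0.7 moderate; 0.7 and above strong) → moderate

Equivalently, for simple linear regression R² = r², so |r| = √0.6822 ≈ 0.8260.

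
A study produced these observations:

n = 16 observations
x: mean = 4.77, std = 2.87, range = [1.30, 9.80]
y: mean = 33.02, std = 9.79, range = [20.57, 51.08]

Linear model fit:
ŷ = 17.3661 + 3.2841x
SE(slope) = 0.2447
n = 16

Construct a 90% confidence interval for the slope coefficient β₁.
The 90% CI for β₁ is (2.8531, 3.7151)

Confidence interval for the slope:

The 90% CI for β₁ is: β̂₁ ± t*(α/2, n-2) × SE(β̂₁)

Step 1: Find critical t-value
- Confidence level = 0.9
- Degrees of freedom = n - 2 = 16 - 2 = 14
- t*(α/2, 14) = 1.7613

Step 2: Calculate margin of error
Margin = 1.7613 × 0.2447 = 0.4310

Step 3: Construct interval
CI = 3.2841 ± 0.4310
CI = (2.8531, 3.7151)

Interpretation: We are 90% confident that the true slope β₁ lies between 2.8531 and 3.7151.
Since 0 is outside the interval, a two-sided test at α = 0.10 would reject H₀: β₁ = 0.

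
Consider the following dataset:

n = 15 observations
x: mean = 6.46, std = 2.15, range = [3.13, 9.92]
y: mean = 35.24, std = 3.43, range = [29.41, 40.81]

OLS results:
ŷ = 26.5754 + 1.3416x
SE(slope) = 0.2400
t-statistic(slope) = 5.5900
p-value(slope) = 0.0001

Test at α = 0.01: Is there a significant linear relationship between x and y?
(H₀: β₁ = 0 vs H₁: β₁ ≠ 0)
Reject H₀: p-value = 0.0001 < α = 0.01. The linear relationship is significant at the 1% level.

Hypothesis test for the slope coefficient:

H₀: β₁ = 0 (no linear relationship)
H₁: β₁ ≠ 0 (linear relationship exists)

Test statistic: t = β̂₁ / SE(β̂₁) = 1.3416 / 0.2400 = 5.5900

p = 0.0001: how often a slope estimate this far from 0 (in SE units) would arise by chance if β₁ were truly 0.

Decision rule: reject H₀ if p-value < α.
p-value = 0.0001 < α = 0.01 → reject H₀.

There is sufficient evidence at the 1% significance level to conclude that a linear relationship exists between x and y.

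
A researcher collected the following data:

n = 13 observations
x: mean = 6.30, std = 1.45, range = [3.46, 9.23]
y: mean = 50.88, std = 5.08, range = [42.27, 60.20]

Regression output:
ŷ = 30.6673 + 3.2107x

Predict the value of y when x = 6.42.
ŷ = 51.2800

Plug x = 6.42 into the fitted line:

ŷ = 30.6673 + 3.2107 × 6.42
ŷ = 30.6673 + 20.6127
ŷ = 51.2800

This is the fitted mean response at that x — an individual observation would come with a wider prediction interval.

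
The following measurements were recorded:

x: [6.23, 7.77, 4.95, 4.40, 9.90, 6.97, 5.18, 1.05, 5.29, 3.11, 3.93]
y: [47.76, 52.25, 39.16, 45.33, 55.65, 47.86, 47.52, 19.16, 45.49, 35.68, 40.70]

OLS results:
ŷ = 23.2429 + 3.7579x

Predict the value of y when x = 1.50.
ŷ = 28.8798

To predict y for x = 1.50, substitute into the regression equation:

ŷ = 23.2429 + 3.7579 × 1.50
ŷ = 23.2429 + 5.6369
ŷ = 28.8798

This is the fitted mean response at that x — an individual observation would come with a wider prediction interval.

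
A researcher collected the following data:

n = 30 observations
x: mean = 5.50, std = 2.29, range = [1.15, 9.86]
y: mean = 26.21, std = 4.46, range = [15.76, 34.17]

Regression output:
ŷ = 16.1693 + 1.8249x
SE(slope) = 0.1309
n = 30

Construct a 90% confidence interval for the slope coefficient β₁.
The 90% CI for β₁ is (1.6022, 2.0476)

Confidence interval for the slope:

The 90% CI for β₁ is: β̂₁ ± t*(α/2, n-2) × SE(β̂₁)

Step 1: Find critical t-value
- Confidence level = 0.9
- Degrees of freedom = n - 2 = 30 - 2 = 28
- t*(α/2, 28) = 1.7011

Step 2: Calculate margin of error
Margin = 1.7011 × 0.1309 = 0.2227

Step 3: Construct interval
CI = 1.8249 ± 0.2227
CI = (1.6022, 2.0476)

Interpretation: each one-unit increase in x is associated with a change in mean y of between 1.6022 and 2.0476, with 90% confidence.
The interval does not include 0, suggesting a significant linear relationship.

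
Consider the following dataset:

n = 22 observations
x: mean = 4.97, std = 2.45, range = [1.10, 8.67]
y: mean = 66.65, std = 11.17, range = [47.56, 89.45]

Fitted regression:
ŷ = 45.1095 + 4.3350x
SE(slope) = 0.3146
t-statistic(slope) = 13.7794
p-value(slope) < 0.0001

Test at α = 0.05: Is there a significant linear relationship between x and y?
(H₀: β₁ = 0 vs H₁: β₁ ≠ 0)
Since p-value < 0.0001 < α = 0.05, reject H₀ — the slope is significantly different from 0.

Hypothesis test for the slope coefficient:

H₀: β₁ = 0 (no linear relationship)
H₁: β₁ ≠ 0 (linear relationship exists)

Test statistic: t = β̂₁ / SE(β̂₁) = 4.3350 / 0.3146 = 13.7794

The p-value (<0.0001) is the probability, under H₀, of a t-statistic at least as extreme as |t| = 13.7794 (two-sided, df = n − 2 = 20).

Decision rule: reject H₀ if p-value < α.
p-value < 0.0001 < α = 0.05 → reject H₀.

There is sufficient evidence at the 5% significance level to conclude that a linear relationship exists between x and y.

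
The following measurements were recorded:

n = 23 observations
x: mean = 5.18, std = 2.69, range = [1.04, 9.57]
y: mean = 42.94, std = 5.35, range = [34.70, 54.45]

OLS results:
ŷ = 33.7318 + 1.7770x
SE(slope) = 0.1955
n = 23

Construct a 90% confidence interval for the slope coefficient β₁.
The 90% CI for β₁ is (1.4406, 2.1134)

Confidence interval for the slope:

The 90% CI for β₁ is: β̂₁ ± t*(α/2, n-2) × SE(β̂₁)

Step 1: Find critical t-value
- Confidence level = 0.9
- Degrees of freedom = n - 2 = 23 - 2 = 21
- t*(α/2, 21) = 1.7207

Step 2: Calculate margin of error
Margin = 1.7207 × 0.1955 = 0.3364

Step 3: Construct interval
CI = 1.7770 ± 0.3364
CI = (1.4406, 2.1134)

Interpretation: each one-unit increase in x is associated with a change in mean y of between 1.4406 and 2.1134, with 90% confidence.
Since 0 is outside the interval, a two-sided test at α = 0.10 would reject H₀: β₁ = 0.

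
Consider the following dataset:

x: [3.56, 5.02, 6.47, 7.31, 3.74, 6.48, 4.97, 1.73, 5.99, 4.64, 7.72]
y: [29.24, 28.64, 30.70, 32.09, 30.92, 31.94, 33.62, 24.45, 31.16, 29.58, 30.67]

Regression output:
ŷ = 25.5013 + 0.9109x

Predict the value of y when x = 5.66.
ŷ = 30.6570

To predict y for x = 5.66, substitute into the regression equation:

ŷ = 25.5013 + 0.9109 × 5.66
ŷ = 25.5013 + 5.1557
ŷ = 30.6570

This is a point prediction; actual observations scatter around it by roughly the residual standard deviation.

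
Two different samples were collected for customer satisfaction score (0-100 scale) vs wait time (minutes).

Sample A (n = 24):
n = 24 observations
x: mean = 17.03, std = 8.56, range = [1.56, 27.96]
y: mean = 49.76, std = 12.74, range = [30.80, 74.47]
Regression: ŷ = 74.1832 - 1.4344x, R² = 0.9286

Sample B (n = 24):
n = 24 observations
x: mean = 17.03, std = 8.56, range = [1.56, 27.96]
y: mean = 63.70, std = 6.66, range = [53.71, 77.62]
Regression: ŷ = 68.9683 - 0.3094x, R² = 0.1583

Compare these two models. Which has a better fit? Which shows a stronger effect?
Model A has the better fit (R² = 0.9286 vs 0.1583). Model A shows the stronger effect (|β₁| = 1.4344 vs 0.3094).

Model Comparison:

Goodness of fit (R²):
- Model A: R² = 0.9286 → 92.86% of variance in satisfaction score explained
- Model B: R² = 0.1583 → 15.83% of variance in satisfaction score explained
- 0.9286 > 0.1583 → Model A has the better fit

Which has the larger per-minute effect? (|β₁|)
- Model A: β₁ = -1.4344 → predicted satisfaction score falls 1.4344 points per additional minute of wait time
- Model B: β₁ = -0.3094 → predicted satisfaction score falls 0.3094 points per additional minute of wait time
- |-1.4344| > |-0.3094| → Model A shows the stronger marginal effect

Notes:
- A better fit (higher R²) doesn't necessarily mean a more important relationship.
- R² measures how tightly points cluster around the line; β₁ measures how steep the line is — they answer different questions.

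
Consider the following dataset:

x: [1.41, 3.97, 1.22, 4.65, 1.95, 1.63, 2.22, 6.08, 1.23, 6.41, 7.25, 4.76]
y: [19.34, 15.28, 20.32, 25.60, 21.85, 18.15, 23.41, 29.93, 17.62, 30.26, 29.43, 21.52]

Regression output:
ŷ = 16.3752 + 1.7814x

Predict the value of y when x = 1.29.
ŷ = 18.6732

Plug x = 1.29 into the fitted line:

ŷ = 16.3752 + 1.7814 × 1.29
ŷ = 16.3752 + 2.2980
ŷ = 18.6732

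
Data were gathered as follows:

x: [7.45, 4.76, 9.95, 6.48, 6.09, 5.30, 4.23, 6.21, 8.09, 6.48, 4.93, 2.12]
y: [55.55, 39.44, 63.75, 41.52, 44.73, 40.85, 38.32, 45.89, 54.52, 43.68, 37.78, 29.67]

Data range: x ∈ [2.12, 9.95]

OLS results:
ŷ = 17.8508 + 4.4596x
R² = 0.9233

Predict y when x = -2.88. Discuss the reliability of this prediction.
ŷ = 5.0072, but this is extrapolation (below the data range [2.12, 9.95]) and may be unreliable.

Prediction calculation:
ŷ = 17.8508 + 4.4596 × (-2.88)
ŷ = 5.0072

Reliability:
- Data range: x ∈ [2.12, 9.95]
- Prediction point: x = -2.88 is 5.00 units below the observed range → this is EXTRAPOLATION, not interpolation

Why that matters here:
- The standard error of prediction grows with (x − x̄)², and x = -2.88 is far from x̄ = 6.01
- There are no observations near this x to validate the fitted line there
- The linear relationship may not hold outside the observed range

A defensible statement: 'if the linear trend continued to x = -2.88, y would be about 5.0072' — the premise is untested.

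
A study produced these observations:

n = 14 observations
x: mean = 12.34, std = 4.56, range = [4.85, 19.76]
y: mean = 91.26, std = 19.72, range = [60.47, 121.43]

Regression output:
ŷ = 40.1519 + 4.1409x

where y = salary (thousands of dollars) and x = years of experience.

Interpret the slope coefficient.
An increase of one year in experience is associated with a 4.1409 thousand dollars increase in predicted salary.

The slope β₁ = 4.1409 gives the rate at which the fitted salary changes with experience.

Interpretation:
- Experience up by 1 year → predicted salary increases by 4.1409 thousand dollars
- This is a linear approximation: the same per-unit change is assumed across the whole observed x range
- The slope describes association in these data, not necessarily a causal effect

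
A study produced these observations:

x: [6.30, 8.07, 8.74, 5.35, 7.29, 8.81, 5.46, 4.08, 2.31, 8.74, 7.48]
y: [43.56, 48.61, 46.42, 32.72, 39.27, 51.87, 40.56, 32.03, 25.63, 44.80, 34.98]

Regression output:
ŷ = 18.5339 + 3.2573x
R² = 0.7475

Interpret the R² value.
About 74.75% of the variability in y is accounted for by the regression on x (R² = 0.7475) — a strong linear fit.

R² (coefficient of determination) measures the proportion of variance in y explained by the regression model.

Here R² = 0.7475:
- Explained: 74.75% of the variation in y
- Unexplained (residual): 100% − 74.75% = 25.25%
- Rule of thumb (below 0.3 weak; 0.3 to below 0.7 moderate; 0.7 and above strong) → strong

Note: R² never decreases when predictors are added, so it should not be used alone to compare models of different size.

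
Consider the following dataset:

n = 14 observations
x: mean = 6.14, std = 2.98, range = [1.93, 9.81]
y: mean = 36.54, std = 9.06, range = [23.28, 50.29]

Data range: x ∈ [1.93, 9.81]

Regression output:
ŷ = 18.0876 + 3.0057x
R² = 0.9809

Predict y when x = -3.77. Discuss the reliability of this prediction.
ŷ = 6.7561 (extrapolation — x = -3.77 lies outside [1.93, 9.81], so reliability is low).

Prediction calculation:
ŷ = 18.0876 + 3.0057 × (-3.77)
ŷ = 6.7561

Reliability:
- Data range: x ∈ [1.93, 9.81]
- Prediction point: x = -3.77 is 5.70 units below the observed range → this is EXTRAPOLATION, not interpolation

Why that matters here:
- R² describes fit only over the sampled x values; it says nothing about behaviour beyond them
- The linear relationship may not hold outside the observed range
- There are no observations near this x to validate the fitted line there

A defensible statement: 'if the linear trend continued to x = -3.77, y would be about 6.7561' — the premise is untested.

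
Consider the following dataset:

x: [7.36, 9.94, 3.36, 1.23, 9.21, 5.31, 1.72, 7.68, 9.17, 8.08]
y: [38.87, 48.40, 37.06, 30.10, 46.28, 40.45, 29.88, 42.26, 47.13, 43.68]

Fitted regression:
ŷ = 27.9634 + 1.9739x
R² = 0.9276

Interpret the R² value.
The model explains 92.76% of the variance in y (R² = 0.9276), leaving 7.24% unexplained; the fit is strong.

R² = 1 − SS_res/SS_tot compares the residual scatter to the total scatter of y about its mean.

Here R² = 0.9276:
- Explained: 92.76% of the variation in y
- Unexplained (residual): 100% − 92.76% = 7.24%
- Rule of thumb (below 0.3 weak; 0.3 to below 0.7 moderate; 0.7 and above strong) → strong

Note: R² never decreases when predictors are added, so it should not be used alone to compare models of different size.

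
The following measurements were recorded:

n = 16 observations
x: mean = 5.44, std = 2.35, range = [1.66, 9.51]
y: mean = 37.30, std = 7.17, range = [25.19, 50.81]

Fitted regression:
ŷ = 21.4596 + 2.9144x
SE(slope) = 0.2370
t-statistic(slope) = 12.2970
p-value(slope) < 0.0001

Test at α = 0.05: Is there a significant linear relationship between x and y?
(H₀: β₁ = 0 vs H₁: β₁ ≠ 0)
Reject H₀: p-value < 0.0001 < α = 0.05. The linear relationship is significant at the 5% level.

Hypothesis test for the slope coefficient:

H₀: β₁ = 0 (no linear relationship)
H₁: β₁ ≠ 0 (linear relationship exists)

Test statistic: t = β̂₁ / SE(β̂₁) = 2.9144 / 0.2370 = 12.2970

The p-value (<0.0001) is the probability, under H₀, of a t-statistic at least as extreme as |t| = 12.2970 (two-sided, df = n − 2 = 14).

Decision rule: reject H₀ if p-value < α.
p-value < 0.0001 < α = 0.05 → reject H₀.

There is sufficient evidence at the 5% significance level to conclude that a linear relationship exists between x and y.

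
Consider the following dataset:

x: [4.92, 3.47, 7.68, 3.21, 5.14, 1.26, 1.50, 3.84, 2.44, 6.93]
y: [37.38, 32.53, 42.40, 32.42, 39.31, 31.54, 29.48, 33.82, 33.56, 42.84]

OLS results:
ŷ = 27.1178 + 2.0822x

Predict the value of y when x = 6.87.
ŷ = 41.4225

To predict y for x = 6.87, substitute into the regression equation:

ŷ = 27.1178 + 2.0822 × 6.87
ŷ = 27.1178 + 14.3047
ŷ = 41.4225

This is the fitted mean response at that x — an individual observation would come with a wider prediction interval.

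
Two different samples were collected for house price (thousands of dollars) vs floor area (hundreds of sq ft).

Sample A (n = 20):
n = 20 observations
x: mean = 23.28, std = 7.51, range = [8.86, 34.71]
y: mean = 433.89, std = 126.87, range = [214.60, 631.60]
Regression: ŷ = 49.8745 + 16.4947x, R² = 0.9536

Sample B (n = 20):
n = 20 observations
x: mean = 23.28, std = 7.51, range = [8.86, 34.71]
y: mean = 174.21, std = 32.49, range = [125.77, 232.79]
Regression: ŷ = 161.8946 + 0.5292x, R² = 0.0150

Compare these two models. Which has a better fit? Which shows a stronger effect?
Model A has the better fit (R² = 0.9536 vs 0.0150). Model A shows the stronger effect (|β₁| = 16.4947 vs 0.5292).

Model Comparison:

Fit — compare R²:
- Model A: R² = 0.9536 → 95.36% of variance in house price explained
- Model B: R² = 0.0150 → 1.50% of variance in house price explained
- 0.9536 > 0.0150 → Model A has the better fit

Effect size (slope magnitude):
- Model A: β₁ = 16.4947 → predicted house price rises 16.4947 thousand dollars per additional hundred sq ft of floor area
- Model B: β₁ = 0.5292 → predicted house price rises 0.5292 thousand dollars per additional hundred sq ft of floor area
- |16.4947| > |0.5292| → Model A shows the stronger marginal effect

Notes:
- A steeper slope doesn't make a better model if the scatter around the line is large.
- A better fit (higher R²) doesn't necessarily mean a more important relationship.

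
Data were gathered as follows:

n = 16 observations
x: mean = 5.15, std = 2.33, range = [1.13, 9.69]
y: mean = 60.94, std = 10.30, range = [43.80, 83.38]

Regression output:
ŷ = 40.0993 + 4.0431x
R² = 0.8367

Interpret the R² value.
About 83.67% of the variability in y is accounted for by the regression on x (R² = 0.8367) — a strong linear fit.

R² = 1 − SS_res/SS_tot compares the residual scatter to the total scatter of y about its mean.

Here R² = 0.8367:
- Explained: 83.67% of the variation in y
- Unexplained (residual): 100% − 83.67% = 16.33%
- Rule of thumb (below 0.3 weak; 0.3 to below 0.7 moderate; 0.7 and above strong) → strong

Calculation: R² = 1 − (SS_res / SS_tot), where SS_res is the sum of squared residuals and SS_tot the total sum of squares.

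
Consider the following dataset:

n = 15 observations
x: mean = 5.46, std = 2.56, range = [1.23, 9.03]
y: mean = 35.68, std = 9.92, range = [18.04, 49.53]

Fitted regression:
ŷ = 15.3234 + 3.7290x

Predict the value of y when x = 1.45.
ŷ = 20.7305

To predict y for x = 1.45, substitute into the regression equation:

ŷ = 15.3234 + 3.7290 × 1.45
ŷ = 15.3234 + 5.4071
ŷ = 20.7305

This is the fitted mean response at that x — an individual observation would come with a wider prediction interval.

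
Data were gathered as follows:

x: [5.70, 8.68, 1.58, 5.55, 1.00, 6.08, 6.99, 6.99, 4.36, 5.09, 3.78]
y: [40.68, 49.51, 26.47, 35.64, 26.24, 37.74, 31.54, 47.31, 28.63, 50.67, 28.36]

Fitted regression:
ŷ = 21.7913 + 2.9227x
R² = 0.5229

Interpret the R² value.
R² = 0.5229 means 52.29% of the variation in y is explained by the linear relationship with x. This indicates a moderate fit.

R² = 1 − SS_res/SS_tot compares the residual scatter to the total scatter of y about its mean.

Here R² = 0.5229:
- Explained: 52.29% of the variation in y
- Unexplained (residual): 100% − 52.29% = 47.71%
- Rule of thumb (below 0.3 weak; 0.3 to below 0.7 moderate; 0.7 and above strong) → moderate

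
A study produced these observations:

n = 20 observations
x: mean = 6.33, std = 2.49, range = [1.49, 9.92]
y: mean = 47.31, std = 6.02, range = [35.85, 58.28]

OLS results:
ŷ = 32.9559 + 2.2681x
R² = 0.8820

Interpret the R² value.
The model explains 88.20% of the variance in y (R² = 0.8820), leaving 11.80% unexplained; the fit is strong.

R² (coefficient of determination) measures the proportion of variance in y explained by the regression model.

Here R² = 0.8820:
- Explained: 88.20% of the variation in y
- Unexplained (residual): 100% − 88.20% = 11.80%
- Rule of thumb (below 0.3 weak; 0.3 to below 0.7 moderate; 0.7 and above strong) → strong

Equivalently, for simple linear regression R² = r², so |r| = √0.8820 ≈ 0.9391.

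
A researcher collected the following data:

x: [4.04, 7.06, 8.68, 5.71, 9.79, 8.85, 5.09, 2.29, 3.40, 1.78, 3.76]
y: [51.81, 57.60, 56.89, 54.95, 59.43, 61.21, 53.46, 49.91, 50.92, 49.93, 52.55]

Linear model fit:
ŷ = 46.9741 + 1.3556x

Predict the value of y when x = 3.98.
ŷ = 52.3694

x = 3.98 lies inside the observed range [1.78, 9.79], so the fitted equation applies directly:

ŷ = 46.9741 + 1.3556 × 3.98
ŷ = 46.9741 + 5.3953
ŷ = 52.3694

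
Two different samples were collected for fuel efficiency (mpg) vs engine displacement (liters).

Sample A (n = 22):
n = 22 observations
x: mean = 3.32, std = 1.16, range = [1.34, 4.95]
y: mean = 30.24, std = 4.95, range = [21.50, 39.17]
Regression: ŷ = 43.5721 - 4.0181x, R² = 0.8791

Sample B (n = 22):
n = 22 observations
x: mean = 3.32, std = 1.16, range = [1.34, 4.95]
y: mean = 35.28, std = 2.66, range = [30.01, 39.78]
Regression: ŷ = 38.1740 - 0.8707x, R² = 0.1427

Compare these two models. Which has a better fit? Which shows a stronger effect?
Model A has the better fit (R² = 0.8791 vs 0.1427). Model A shows the stronger effect (|β₁| = 4.0181 vs 0.8707).

Model Comparison:

Fit — compare R²:
- Model A: R² = 0.8791 → 87.91% of variance in fuel efficiency explained
- Model B: R² = 0.1427 → 14.27% of variance in fuel efficiency explained
- 0.8791 > 0.1427 → Model A has the better fit

Strength of effect — compare |β₁|:
- Model A: β₁ = -4.0181 → predicted fuel efficiency falls 4.0181 mpg per additional liter of engine displacement
- Model B: β₁ = -0.8707 → predicted fuel efficiency falls 0.8707 mpg per additional liter of engine displacement
- |-4.0181| > |-0.8707| → Model A shows the stronger marginal effect

Note: A steeper slope doesn't make a better model if the scatter around the line is large.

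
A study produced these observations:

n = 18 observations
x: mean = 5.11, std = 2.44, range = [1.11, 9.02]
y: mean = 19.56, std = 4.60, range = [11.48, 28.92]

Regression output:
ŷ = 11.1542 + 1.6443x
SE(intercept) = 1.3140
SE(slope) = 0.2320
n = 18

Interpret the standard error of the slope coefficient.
SE(β̂₁) = 0.2320 is the estimated standard deviation of the slope estimate across repeated samples; relative to β̂₁ = 1.6443 that is 14.1%, a precise estimate.

SE(β̂₁) = s / √Sxx, where s is the residual standard deviation and Sxx = Σ(x − x̄)². It is the yardstick for how far β̂₁ = 1.6443 could plausibly be from the true slope.

Relative precision:
- SE / |β̂₁| = 0.2320 / 1.6443 = 14.1%
- Rule of thumb (under 20%: precise; 20% to under 50%: moderately precise; 50% or more: imprecise) → precise

Link to the t-test: t = β̂₁ / SE(β̂₁) = 1.6443 / 0.2320 = 7.0875, the statistic for H₀: β₁ = 0.

What drives SE(β̂₁): more residual scatter → larger SE.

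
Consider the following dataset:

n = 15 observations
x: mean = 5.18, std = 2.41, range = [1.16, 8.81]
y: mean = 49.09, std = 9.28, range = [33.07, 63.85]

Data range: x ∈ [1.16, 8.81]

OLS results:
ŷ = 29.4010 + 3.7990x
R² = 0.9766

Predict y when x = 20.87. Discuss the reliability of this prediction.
ŷ = 108.6861 (extrapolation — x = 20.87 lies outside [1.16, 8.81], so reliability is low).

Prediction calculation:
ŷ = 29.4010 + 3.7990 × 20.87
ŷ = 108.6861

Reliability:
- Data range: x ∈ [1.16, 8.81]
- Prediction point: x = 20.87 is 12.06 units above the observed range → this is EXTRAPOLATION, not interpolation

Why that matters here:
- Real relationships often flatten, saturate, or turn nonlinear at extremes
- The standard error of prediction grows with (x − x̄)², and x = 20.87 is far from x̄ = 5.18
- The linear relationship may not hold outside the observed range

Report the number if required, but flag clearly that it is an extrapolation.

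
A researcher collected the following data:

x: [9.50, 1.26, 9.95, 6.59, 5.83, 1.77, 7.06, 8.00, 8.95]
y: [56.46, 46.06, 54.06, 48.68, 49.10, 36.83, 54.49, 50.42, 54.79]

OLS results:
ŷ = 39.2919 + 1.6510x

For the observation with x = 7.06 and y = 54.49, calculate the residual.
Residual = 3.5420

The residual is the difference between the actual value and the predicted value:

Residual = y - ŷ

Step 1: Calculate predicted value
ŷ = 39.2919 + 1.6510 × 7.06
ŷ = 50.9480

Step 2: Calculate residual
Residual = 54.49 - 50.9480
Residual = 3.5420

Sign check: y > ŷ, so the point is above the line and the fit underestimates here.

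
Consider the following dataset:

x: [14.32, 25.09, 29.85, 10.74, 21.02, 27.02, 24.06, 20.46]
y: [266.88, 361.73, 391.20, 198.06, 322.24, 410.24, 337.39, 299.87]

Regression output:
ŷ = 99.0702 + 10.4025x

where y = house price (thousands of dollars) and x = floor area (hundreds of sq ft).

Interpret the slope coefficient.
On average, house price is about 10.4025 thousand dollars higher for every extra hundred sq ft of floor area.

The slope coefficient β₁ = 10.4025 represents the marginal effect of floor area on house price.

Interpretation:
- Floor area up by 1 hundred sq ft → predicted house price increases by 10.4025 thousand dollars
- This is a linear approximation: the same per-unit change is assumed across the whole observed x range

The intercept β₀ = 99.0702 is the predicted house price when floor area = 0; since the smallest observed x is 10.74, this is an extrapolation and mainly anchors the line.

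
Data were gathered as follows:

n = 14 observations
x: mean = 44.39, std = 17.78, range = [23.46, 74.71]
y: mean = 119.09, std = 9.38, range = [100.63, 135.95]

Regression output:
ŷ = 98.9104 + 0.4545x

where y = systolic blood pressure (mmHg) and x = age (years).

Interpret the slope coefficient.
For each additional year of age, predicted blood pressure increases by approximately 0.4545 mmHg.

β₁ = 0.4545 is the change in predicted blood pressure (mmHg) per additional year of age.

Interpretation:
- Age up by 1 year → predicted blood pressure increases by 0.4545 mmHg
- This is a linear approximation: the same per-unit change is assumed across the whole observed x range
- The slope describes association in these data, not necessarily a causal effect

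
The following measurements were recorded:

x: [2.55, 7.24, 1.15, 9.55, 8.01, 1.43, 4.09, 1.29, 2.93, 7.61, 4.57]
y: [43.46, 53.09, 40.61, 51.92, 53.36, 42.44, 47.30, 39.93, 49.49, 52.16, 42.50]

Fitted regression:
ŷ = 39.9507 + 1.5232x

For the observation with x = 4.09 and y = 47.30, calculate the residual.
Residual = 1.1194

The residual is the difference between the actual value and the predicted value:

Residual = y - ŷ

Step 1: Calculate predicted value
ŷ = 39.9507 + 1.5232 × 4.09
ŷ = 46.1806

Step 2: Calculate residual
Residual = 47.30 - 46.1806
Residual = 1.1194

The residual is positive, so the observed y = 47.30 sits above the regression line (the line underestimates it by 1.1194).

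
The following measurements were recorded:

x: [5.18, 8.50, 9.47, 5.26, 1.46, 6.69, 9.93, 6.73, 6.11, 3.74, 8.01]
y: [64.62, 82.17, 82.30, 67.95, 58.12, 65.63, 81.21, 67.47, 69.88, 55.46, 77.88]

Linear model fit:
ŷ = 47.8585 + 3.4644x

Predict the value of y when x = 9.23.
ŷ = 79.8349

x = 9.23 lies inside the observed range [1.46, 9.93], so the fitted equation applies directly:

ŷ = 47.8585 + 3.4644 × 9.23
ŷ = 47.8585 + 31.9764
ŷ = 79.8349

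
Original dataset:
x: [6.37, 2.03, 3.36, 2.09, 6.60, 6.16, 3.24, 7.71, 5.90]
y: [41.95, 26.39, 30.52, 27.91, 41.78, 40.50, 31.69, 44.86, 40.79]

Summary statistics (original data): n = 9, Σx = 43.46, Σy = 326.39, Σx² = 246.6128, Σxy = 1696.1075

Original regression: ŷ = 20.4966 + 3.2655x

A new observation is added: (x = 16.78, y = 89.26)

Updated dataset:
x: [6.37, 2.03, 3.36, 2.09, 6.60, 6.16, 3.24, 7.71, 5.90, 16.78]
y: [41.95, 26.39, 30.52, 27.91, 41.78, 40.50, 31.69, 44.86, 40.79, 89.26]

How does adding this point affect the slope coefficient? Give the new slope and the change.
The slope changes from 3.2655 to 4.1744 (change of +0.9089, or +27.8%).

x = 16.78 lies well outside the original x-range [2.03, 7.71] (x̄ ≈ 4.83), so this observation has high leverage and can move the slope substantially.

Step 1: Update the sums with the new point (n goes from 9 to 10)
Σx  = 43.46 + 16.78 = 60.24
Σy  = 326.39 + 89.26 = 415.65
Σx² = 246.6128 + 16.78² = 246.6128 + 281.5684 = 528.1812
Σxy = 1696.1075 + 16.78×89.26 = 1696.1075 + 1497.7828 = 3193.8903

Step 2: Recompute the slope with b₁ = (nΣxy − ΣxΣy) / (nΣx² − (Σx)²)
Numerator   = 10×3193.8903 − 60.24×415.65 = 31938.9030 − 25038.7560 = 6900.1470
Denominator = 10×528.1812 − 60.24² = 5281.8120 − 3628.8576 = 1652.9544
b₁(new) = 6900.1470 / 1652.9544 = 4.1744

(Same formula on the original sums: (9×1696.1075 − 43.46×326.39) / (9×246.6128 − 43.46²) = 1080.0581 / 330.7436 = 3.2655, matching the given fit.)

Step 3: Change in slope
Δβ₁ = 4.1744 − 3.2655 = +0.9089
Relative change = +0.9089 / 3.2655 × 100% = +27.8%
→ the slope increases when the point is added.

A high-leverage point only changes the slope if it is off the original line; here y = 89.26 is above the original trend, so the slope increases.
In practice: check such a point for data-entry or measurement error; investigate whether it comes from the same population as the rest of the sample.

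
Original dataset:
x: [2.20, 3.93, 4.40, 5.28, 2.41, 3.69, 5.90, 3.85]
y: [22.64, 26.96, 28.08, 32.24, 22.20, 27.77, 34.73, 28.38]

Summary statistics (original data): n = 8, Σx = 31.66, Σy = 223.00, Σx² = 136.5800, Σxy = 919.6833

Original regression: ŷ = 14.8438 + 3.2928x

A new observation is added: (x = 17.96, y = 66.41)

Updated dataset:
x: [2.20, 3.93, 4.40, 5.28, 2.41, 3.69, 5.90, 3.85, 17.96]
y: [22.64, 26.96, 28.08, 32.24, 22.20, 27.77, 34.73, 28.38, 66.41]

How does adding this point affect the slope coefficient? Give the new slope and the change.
The slope changes from 3.2928 to 2.7849 (change of -0.5079, or -15.4%).

The new point has HIGH LEVERAGE: x = 17.96 is far from the original mean x̄ = 31.66/8 ≈ 3.96 (original range [2.20, 5.90]).

Step 1: Update the sums with the new point (n goes from 8 to 9)
Σx  = 31.66 + 17.96 = 49.62
Σy  = 223.00 + 66.41 = 289.41
Σx² = 136.5800 + 17.96² = 136.5800 + 322.5616 = 459.1416
Σxy = 919.6833 + 17.96×66.41 = 919.6833 + 1192.7236 = 2112.4069

Step 2: Recompute the slope with b₁ = (nΣxy − ΣxΣy) / (nΣx² − (Σx)²)
Numerator   = 9×2112.4069 − 49.62×289.41 = 19011.6621 − 14360.5242 = 4651.1379
Denominator = 9×459.1416 − 49.62² = 4132.2744 − 2462.1444 = 1670.1300
b₁(new) = 4651.1379 / 1670.1300 = 2.7849

(Same formula on the original sums: (8×919.6833 − 31.66×223.00) / (8×136.5800 − 31.66²) = 297.2864 / 90.2844 = 3.2928, matching the given fit.)

Step 3: Change in slope
Δβ₁ = 2.7849 − 3.2928 = -0.5079
Relative change = -0.5079 / 3.2928 × 100% = -15.4%
→ the slope decreases when the point is added.

Because the point sits below the extension of the original line at a high-leverage x, it tilts the fit down.
In practice: investigate whether it comes from the same population as the rest of the sample.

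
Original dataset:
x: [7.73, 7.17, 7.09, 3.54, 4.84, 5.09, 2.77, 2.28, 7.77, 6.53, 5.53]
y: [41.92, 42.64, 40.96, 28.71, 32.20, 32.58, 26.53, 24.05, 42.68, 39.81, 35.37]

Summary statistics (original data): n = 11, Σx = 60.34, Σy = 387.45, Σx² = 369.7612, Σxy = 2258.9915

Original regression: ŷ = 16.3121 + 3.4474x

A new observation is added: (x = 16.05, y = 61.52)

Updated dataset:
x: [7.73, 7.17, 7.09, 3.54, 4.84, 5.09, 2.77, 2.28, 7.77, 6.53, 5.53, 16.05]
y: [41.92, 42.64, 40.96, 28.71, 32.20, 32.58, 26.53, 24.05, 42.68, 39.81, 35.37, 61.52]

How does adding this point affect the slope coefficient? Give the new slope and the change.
The slope changes from 3.4474 to 2.7525 (change of -0.6949, or -20.2%).

x = 16.05 lies well outside the original x-range [2.28, 7.77] (x̄ ≈ 5.49), so this observation has high leverage and can move the slope substantially.

Step 1: Update the sums with the new point (n goes from 11 to 12)
Σx  = 60.34 + 16.05 = 76.39
Σy  = 387.45 + 61.52 = 448.97
Σx² = 369.7612 + 16.05² = 369.7612 + 257.6025 = 627.3637
Σxy = 2258.9915 + 16.05×61.52 = 2258.9915 + 987.3960 = 3246.3875

Step 2: Recompute the slope with b₁ = (nΣxy − ΣxΣy) / (nΣx² − (Σx)²)
Numerator   = 12×3246.3875 − 76.39×448.97 = 38956.6500 − 34296.8183 = 4659.8317
Denominator = 12×627.3637 − 76.39² = 7528.3644 − 5835.4321 = 1692.9323
b₁(new) = 4659.8317 / 1692.9323 = 2.7525

(Same formula on the original sums: (11×2258.9915 − 60.34×387.45) / (11×369.7612 − 60.34²) = 1470.1735 / 426.4576 = 3.4474, matching the given fit.)

Step 3: Change in slope
Δβ₁ = 2.7525 − 3.4474 = -0.6949
Relative change = -0.6949 / 3.4474 × 100% = -20.2%
→ the slope decreases when the point is added.

Because the point sits below the extension of the original line at a high-leverage x, it tilts the fit down.
In practice: examine leverage (hᵢ) and Cook's distance rather than deleting it automatically.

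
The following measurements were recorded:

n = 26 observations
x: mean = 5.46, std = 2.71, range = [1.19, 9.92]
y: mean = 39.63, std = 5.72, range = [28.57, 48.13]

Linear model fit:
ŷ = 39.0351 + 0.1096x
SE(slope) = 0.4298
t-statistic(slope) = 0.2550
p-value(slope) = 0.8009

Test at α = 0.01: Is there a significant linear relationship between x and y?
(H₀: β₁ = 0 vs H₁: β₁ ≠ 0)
Fail to reject H₀: p-value = 0.8009 ≥ α = 0.01. The linear relationship is not significant at the 1% level.

Hypothesis test for the slope coefficient:

H₀: β₁ = 0 (no linear relationship)
H₁: β₁ ≠ 0 (linear relationship exists)

Test statistic: t = β̂₁ / SE(β̂₁) = 0.1096 / 0.4298 = 0.2550

p = 0.8009: how often a slope estimate this far from 0 (in SE units) would arise by chance if β₁ were truly 0.

Decision rule: reject H₀ if p-value < α.
p-value = 0.8009 ≥ α = 0.01 → fail to reject H₀.

At α = 0.01 the data do not provide convincing evidence of a nonzero slope.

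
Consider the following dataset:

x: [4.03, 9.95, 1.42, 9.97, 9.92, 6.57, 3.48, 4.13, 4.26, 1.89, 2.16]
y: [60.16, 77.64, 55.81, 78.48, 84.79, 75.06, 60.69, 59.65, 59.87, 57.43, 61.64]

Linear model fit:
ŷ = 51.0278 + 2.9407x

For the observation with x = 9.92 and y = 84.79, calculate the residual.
Residual = 4.5905

The residual is the difference between the actual value and the predicted value:

Residual = y - ŷ

Step 1: Calculate predicted value
ŷ = 51.0278 + 2.9407 × 9.92
ŷ = 80.1995

Step 2: Calculate residual
Residual = 84.79 - 80.1995
Residual = 4.5905

Sign check: y > ŷ, so the point is above the line and the fit underestimates here.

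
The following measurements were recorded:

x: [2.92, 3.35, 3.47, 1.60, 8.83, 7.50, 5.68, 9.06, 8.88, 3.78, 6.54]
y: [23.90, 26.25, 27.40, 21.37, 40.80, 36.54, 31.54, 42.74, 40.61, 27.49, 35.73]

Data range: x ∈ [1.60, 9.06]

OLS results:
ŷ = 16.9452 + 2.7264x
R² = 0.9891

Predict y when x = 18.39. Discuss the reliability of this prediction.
The equation gives ŷ = 67.0837; however x = 18.39 is 9.33 units above the observed range, so this extrapolated value should not be trusted.

Prediction calculation:
ŷ = 16.9452 + 2.7264 × 18.39
ŷ = 67.0837

Reliability:
- Data range: x ∈ [1.60, 9.06]
- Prediction point: x = 18.39 is 9.33 units above the observed range → this is EXTRAPOLATION, not interpolation

Why that matters here:
- The standard error of prediction grows with (x − x̄)², and x = 18.39 is far from x̄ = 5.60
- Real relationships often flatten, saturate, or turn nonlinear at extremes

The R² = 0.9891 only validates the fit within [1.60, 9.06]; treat ŷ = 67.0837 with caution.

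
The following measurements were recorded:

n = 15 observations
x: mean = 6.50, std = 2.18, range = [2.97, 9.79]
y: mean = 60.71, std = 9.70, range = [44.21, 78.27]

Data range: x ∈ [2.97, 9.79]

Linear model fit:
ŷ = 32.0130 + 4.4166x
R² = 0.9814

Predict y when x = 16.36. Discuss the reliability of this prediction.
ŷ = 104.2686 (extrapolation — x = 16.36 lies outside [2.97, 9.79], so reliability is low).

Prediction calculation:
ŷ = 32.0130 + 4.4166 × 16.36
ŷ = 104.2686

Reliability:
- Data range: x ∈ [2.97, 9.79]
- Prediction point: x = 16.36 is 6.57 units above the observed range → this is EXTRAPOLATION, not interpolation

Why that matters here:
- The linear relationship may not hold outside the observed range
- R² describes fit only over the sampled x values; it says nothing about behaviour beyond them

The R² = 0.9814 only validates the fit within [2.97, 9.79]; treat ŷ = 104.2686 with caution.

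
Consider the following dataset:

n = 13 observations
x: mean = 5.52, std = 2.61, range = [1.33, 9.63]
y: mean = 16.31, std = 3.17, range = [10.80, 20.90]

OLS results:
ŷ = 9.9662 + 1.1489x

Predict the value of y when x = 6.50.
ŷ = 17.4341

x = 6.50 lies inside the observed range [1.33, 9.63], so the fitted equation applies directly:

ŷ = 9.9662 + 1.1489 × 6.50
ŷ = 9.9662 + 7.4679
ŷ = 17.4341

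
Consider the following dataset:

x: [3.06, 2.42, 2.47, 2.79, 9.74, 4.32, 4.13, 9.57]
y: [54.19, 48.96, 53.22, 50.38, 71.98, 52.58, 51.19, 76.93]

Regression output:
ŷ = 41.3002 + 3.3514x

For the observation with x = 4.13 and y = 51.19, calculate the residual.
Residual = -3.9515

The residual is the difference between the actual value and the predicted value:

Residual = y - ŷ

Step 1: Calculate predicted value
ŷ = 41.3002 + 3.3514 × 4.13
ŷ = 55.1415

Step 2: Calculate residual
Residual = 51.19 - 55.1415
Residual = -3.9515

Interpretation: the model overestimates the actual value by 3.9515 at this point (negative residual → observation lies below the fitted line).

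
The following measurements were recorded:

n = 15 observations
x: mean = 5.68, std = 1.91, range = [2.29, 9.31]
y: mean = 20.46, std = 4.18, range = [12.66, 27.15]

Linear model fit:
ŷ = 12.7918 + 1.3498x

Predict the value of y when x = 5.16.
ŷ = 19.7568

To predict y for x = 5.16, substitute into the regression equation:

ŷ = 12.7918 + 1.3498 × 5.16
ŷ = 12.7918 + 6.9650
ŷ = 19.7568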